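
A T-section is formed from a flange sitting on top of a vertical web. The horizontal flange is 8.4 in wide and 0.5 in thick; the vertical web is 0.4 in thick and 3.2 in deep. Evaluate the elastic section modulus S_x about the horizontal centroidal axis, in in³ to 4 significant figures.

S_x ≈ 1.503 in³

Split into non-overlapping primitives; take the origin at the lower-left of the bounding box.
Flange: 8.4 × 0.5, A = 4.2 in², y = 3.45 in, Ī = 0.0875 in⁴.
Web: 0.4 × 3.2, A = 1.28 in², y = 1.6 in, Ī = 1.09227 in⁴.
Centroid: ȳ = ΣA·y / ΣA = 3.01788 in.
Transfer each piece to the horizontal centroidal axis using Ī + A·d² with d = y − 3.01788:
  flange: d = 0.432117 in → contributes +0.871745 in⁴
  web: d = -1.41788 in → contributes +3.66557 in⁴
Total I = 4.53731 in⁴.
Extreme fibre distance c = 3.01788 in; S = I/c = 1.50348 in³.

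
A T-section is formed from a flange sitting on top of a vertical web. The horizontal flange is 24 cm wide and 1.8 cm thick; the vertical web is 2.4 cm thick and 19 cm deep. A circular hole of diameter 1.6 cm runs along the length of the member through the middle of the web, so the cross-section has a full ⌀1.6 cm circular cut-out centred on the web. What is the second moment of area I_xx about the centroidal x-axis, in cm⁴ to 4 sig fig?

I_xx ≈ 3730 cm⁴

Split into non-overlapping primitives; take the origin at the lower-left of the bounding box.
Flange: 24 × 1.8, A = 43.2 cm², y = 19.9 cm, Ī = 11.664 cm⁴.
Web: 2.4 × 19, A = 45.6 cm², y = 9.5 cm, Ī = 1371.8 cm⁴.
Hole (subtracted): ⌀1.6, A = 2.01062 cm², y = 9.5 cm, Ī = 0.321699 cm⁴.
Centroid: ȳ = ΣA·y / ΣA = 14.6767 cm.
Transfer each piece to the centroidal x-axis using Ī + A·d² with d = y − 14.6767:
  flange: d = 5.22333 cm → contributes +1190.3 cm⁴
  web: d = -5.17667 cm → contributes +2593.78 cm⁴
  hole: d = -5.17667 cm → contributes −54.2021 cm⁴
Total I = 3729.88 cm⁴.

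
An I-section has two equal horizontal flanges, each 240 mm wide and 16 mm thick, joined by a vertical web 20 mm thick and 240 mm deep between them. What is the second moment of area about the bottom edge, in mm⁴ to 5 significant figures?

I_base ≈ 3.7986 × 10⁸ mm⁴

Break the section into simple shapes (no overlaps), measuring from the bottom-left corner of the bounding box.
Bottom flange: 240 × 16, A = 3 840 mm², y = 8 mm, Ī = 81 920 mm⁴.
Web: 20 × 240, A = 4 800 mm², y = 136 mm, Ī = 23 040 000 mm⁴.
Top flange: 240 × 16, A = 3 840 mm², y = 264 mm, Ī = 81 920 mm⁴.
Transfer each piece to the base of the section using Ī + A·d² with d = y − 0:
  bottom flange: d = 8 mm → contributes +327 680 mm⁴
  web: d = 136 mm → contributes +111 820 800 mm⁴
  top flange: d = 264 mm → contributes +267 714 560 mm⁴
Total I = 379 863 040 mm⁴.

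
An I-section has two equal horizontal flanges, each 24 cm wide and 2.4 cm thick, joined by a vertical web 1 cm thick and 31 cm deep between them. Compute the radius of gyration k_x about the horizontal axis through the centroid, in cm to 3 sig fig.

Decompose the section into non-overlapping parts with the origin at the bottom-left of its bounding rectangle.
Bottom flange: 24 × 2.4, A = 57.6 cm², y = 1.2 cm, Ī = 27.648 cm⁴.
Web: 1 × 31, A = 31 cm², y = 17.9 cm, Ī = 2482.6 cm⁴.
Top flange: 24 × 2.4, A = 57.6 cm², y = 34.6 cm, Ī = 27.648 cm⁴.
By symmetry the centroid is at mid-height, ȳ = 17.9 cm.
Transfer each piece to the horizontal axis through the centroid using Ī + A·d² with d = y − 17.9:
  bottom flange: d = -16.7 cm → contributes +16 092 cm⁴
  web: d = 0 cm → contributes +2482.6 cm⁴
  top flange: d = 16.7 cm → contributes +16 092 cm⁴
Total I = 34 666 cm⁴.
Radius of gyration: k = √(I/A) = √(34 666 / 146.2) = 15.398 cm.

k_x ≈ 15.4 cm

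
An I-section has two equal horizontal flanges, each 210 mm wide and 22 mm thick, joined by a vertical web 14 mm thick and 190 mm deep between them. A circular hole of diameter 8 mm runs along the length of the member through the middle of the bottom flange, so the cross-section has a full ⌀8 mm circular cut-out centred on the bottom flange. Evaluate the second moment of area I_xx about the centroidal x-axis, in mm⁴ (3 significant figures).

I_xx ≈ 1.12 × 10⁸ mm⁴

Split into non-overlapping primitives; take the origin at the lower-left of the bounding box.
Bottom flange: 210 × 22, A = 4 620 mm², y = 11 mm, Ī = 186 340 mm⁴.
Web: 14 × 190, A = 2 660 mm², y = 117 mm, Ī = 8 002 167 mm⁴.
Top flange: 210 × 22, A = 4 620 mm², y = 223 mm, Ī = 186 340 mm⁴.
Hole (subtracted): ⌀8, A = 50.265 mm², y = 11 mm, Ī = 201.06 mm⁴.
Centroid: ȳ = ΣA·y / ΣA = 117.45 mm.
Transfer each piece to the centroidal x-axis using Ī + A·d² with d = y − 117.45:
  bottom flange: d = -106.45 mm → contributes +52 537 992 mm⁴
  web: d = -0.44964 mm → contributes +8 002 704 mm⁴
  top flange: d = 105.55 mm → contributes +51 657 196 mm⁴
  hole: d = -106.45 mm → contributes −569 786 mm⁴
Total I = 111 628 107 mm⁴.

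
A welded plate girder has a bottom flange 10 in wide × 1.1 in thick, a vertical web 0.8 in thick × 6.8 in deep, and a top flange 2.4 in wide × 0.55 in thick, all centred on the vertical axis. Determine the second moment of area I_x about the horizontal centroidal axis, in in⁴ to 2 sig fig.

Decompose the section into non-overlapping parts with the origin at the bottom-left of its bounding rectangle.
Bottom plate: 10 × 1.1, A = 11 in², y = 0.55 in, Ī = 1.109 in⁴.
Web plate: 0.8 × 6.8, A = 5.44 in², y = 4.5 in, Ī = 20.96 in⁴.
Top plate: 2.4 × 0.55, A = 1.32 in², y = 8.175 in, Ī = 0.03328 in⁴.
Centroid: ȳ = ΣA·y / ΣA = 2.327 in.
Transfer each piece to the horizontal centroidal axis using Ī + A·d² with d = y − 2.327:
  bottom plate: d = -1.777 in → contributes +35.83 in⁴
  web plate: d = 2.173 in → contributes +46.66 in⁴
  top plate: d = 5.848 in → contributes +45.18 in⁴
Total I = 127.7 in⁴.

I_x ≈ 130 in⁴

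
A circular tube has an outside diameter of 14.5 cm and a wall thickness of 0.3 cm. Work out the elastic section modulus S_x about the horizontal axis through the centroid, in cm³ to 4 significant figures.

Split into non-overlapping primitives; take the origin at the lower-left of the bounding box.
Outer circle: ⌀14.5, A = 165.13 cm², y = 7.25 cm, Ī = 2169.91 cm⁴.
Bore (subtracted): ⌀13.9, A = 151.747 cm², y = 7.25 cm, Ī = 1832.44 cm⁴.
By symmetry the centroid is at mid-height, ȳ = 7.25 cm.
All pieces are centred on the horizontal axis through the centroid, so I = ΣĪ (holes subtracted) = 337.474 cm⁴.
Extreme fibre distance c = 7.25 cm; S = I/c = 46.5481 cm³.

S_x ≈ 46.55 cm³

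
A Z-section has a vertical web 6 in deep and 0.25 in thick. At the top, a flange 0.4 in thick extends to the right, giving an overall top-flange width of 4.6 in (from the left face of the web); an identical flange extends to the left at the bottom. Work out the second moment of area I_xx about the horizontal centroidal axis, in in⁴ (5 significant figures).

I_xx ≈ 31.830 in⁴

Split into non-overlapping primitives; take the origin at the lower-left of the bounding box.
Web: 0.25 × 6, A = 1.5 in², y = 3 in, Ī = 4.5 in⁴.
Top flange (beyond web): 4.35 × 0.4, A = 1.74 in², y = 5.8 in, Ī = 0.0232 in⁴.
Bottom flange (beyond web): 4.35 × 0.4, A = 1.74 in², y = 0.2 in, Ī = 0.0232 in⁴.
Centroid: ȳ = ΣA·y / ΣA = 3 in.
Transfer each piece to the horizontal centroidal axis using Ī + A·d² with d = y − 3:
  web: d = 0 in → contributes +4.5 in⁴
  top flange (beyond web): d = 2.8 in → contributes +13.6648 in⁴
  bottom flange (beyond web): d = -2.8 in → contributes +13.6648 in⁴
Total I = 31.8296 in⁴.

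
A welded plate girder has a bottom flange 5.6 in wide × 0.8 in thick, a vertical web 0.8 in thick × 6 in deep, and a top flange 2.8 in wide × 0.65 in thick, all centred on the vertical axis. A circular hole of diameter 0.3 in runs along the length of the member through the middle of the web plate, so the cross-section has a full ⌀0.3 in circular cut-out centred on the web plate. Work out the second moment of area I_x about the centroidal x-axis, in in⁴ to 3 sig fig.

Treat the section as a set of non-overlapping primitives; coordinates are from the bounding-box lower-left.
Bottom plate: 5.6 × 0.8, A = 4.48 in², y = 0.4 in, Ī = 0.23893 in⁴.
Web plate: 0.8 × 6, A = 4.8 in², y = 3.8 in, Ī = 14.4 in⁴.
Top plate: 2.8 × 0.65, A = 1.82 in², y = 7.125 in, Ī = 0.064079 in⁴.
Hole (subtracted): ⌀0.3, A = 0.070686 in², y = 3.8 in, Ī = 0.00039761 in⁴.
Centroid: ȳ = ΣA·y / ΣA = 2.9676 in.
Transfer each piece to the centroidal x-axis using Ī + A·d² with d = y − 2.9676:
  bottom plate: d = -2.5676 in → contributes +29.774 in⁴
  web plate: d = 0.83237 in → contributes +17.726 in⁴
  top plate: d = 4.1574 in → contributes +31.521 in⁴
  hole: d = 0.83237 in → contributes −0.049372 in⁴
Total I = 78.971 in⁴.

I_x ≈ 79.0 in⁴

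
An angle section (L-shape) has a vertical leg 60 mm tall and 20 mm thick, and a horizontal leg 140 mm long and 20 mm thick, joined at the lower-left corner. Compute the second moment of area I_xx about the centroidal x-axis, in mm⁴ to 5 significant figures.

Treat the section as a set of non-overlapping primitives; coordinates are from the bounding-box lower-left.
Vertical leg: 20 × 60, A = 1 200 mm², y = 30 mm, Ī = 360 000 mm⁴.
Horizontal leg (remainder): 120 × 20, A = 2 400 mm², y = 10 mm, Ī = 80 000 mm⁴.
Centroid: ȳ = ΣA·y / ΣA = 16.66667 mm.
Transfer each piece to the centroidal x-axis using Ī + A·d² with d = y − 16.66667:
  vertical leg: d = 13.33333 mm → contributes +573333.3 mm⁴
  horizontal leg (remainder): d = -6.666667 mm → contributes +186666.7 mm⁴
Total I = 760 000 mm⁴.

I_xx ≈ 7.6000 × 10⁵ mm⁴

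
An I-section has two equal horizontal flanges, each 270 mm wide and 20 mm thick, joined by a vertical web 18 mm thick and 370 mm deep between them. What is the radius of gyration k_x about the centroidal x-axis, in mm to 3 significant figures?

Decompose the section into non-overlapping parts with the origin at the bottom-left of its bounding rectangle.
Bottom flange: 270 × 20, A = 5 400 mm², y = 10 mm, Ī = 180 000 mm⁴.
Web: 18 × 370, A = 6 660 mm², y = 205 mm, Ī = 75 979 500 mm⁴.
Top flange: 270 × 20, A = 5 400 mm², y = 400 mm, Ī = 180 000 mm⁴.
By symmetry the centroid is at mid-height, ȳ = 205 mm.
Transfer each piece to the centroidal x-axis using Ī + A·d² with d = y − 205:
  bottom flange: d = -195 mm → contributes +205 515 000 mm⁴
  web: d = 0 mm → contributes +75 979 500 mm⁴
  top flange: d = 195 mm → contributes +205 515 000 mm⁴
Total I = 487 009 500 mm⁴.
Radius of gyration: k = √(I/A) = √(487 009 500 / 17 460) = 167.01 mm.

k_x ≈ 167 mm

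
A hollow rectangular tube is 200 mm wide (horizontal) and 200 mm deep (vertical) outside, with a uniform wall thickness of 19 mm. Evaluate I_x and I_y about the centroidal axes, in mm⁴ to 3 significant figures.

Treat the section as a set of non-overlapping primitives; coordinates are from the bounding-box lower-left.
Outer rectangle: 200 × 200, A = 40 000 mm², y = 100 mm, Ī = 133 333 333 mm⁴.
Inner void (subtracted): 162 × 162, A = 26 244 mm², y = 100 mm, Ī = 57 395 628 mm⁴.
By symmetry the centroid is at mid-height, ȳ = 100 mm.
All pieces are centred on the centroidal x-axis, so I = ΣĪ (holes subtracted) = 75 937 705 mm⁴.
Repeating about the centroidal y-axis gives I_y = 75 937 705 mm⁴.

I_x ≈ 7.59 × 10⁷ mm⁴, I_y ≈ 7.59 × 10⁷ mm⁴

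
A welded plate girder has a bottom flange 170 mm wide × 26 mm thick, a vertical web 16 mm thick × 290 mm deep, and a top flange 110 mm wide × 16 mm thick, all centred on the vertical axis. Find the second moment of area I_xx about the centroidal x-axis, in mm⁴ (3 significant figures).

Decompose the section into non-overlapping parts with the origin at the bottom-left of its bounding rectangle.
Bottom plate: 170 × 26, A = 4 420 mm², y = 13 mm, Ī = 248 993 mm⁴.
Web plate: 16 × 290, A = 4 640 mm², y = 171 mm, Ī = 32 518 667 mm⁴.
Top plate: 110 × 16, A = 1 760 mm², y = 324 mm, Ī = 37 547 mm⁴.
Centroid: ȳ = ΣA·y / ΣA = 131.34 mm.
Transfer each piece to the centroidal x-axis using Ī + A·d² with d = y − 131.34:
  bottom plate: d = -118.34 mm → contributes +62 152 229 mm⁴
  web plate: d = 39.656 mm → contributes +39 815 594 mm⁴
  top plate: d = 192.66 mm → contributes +65 362 425 mm⁴
Total I = 167 330 248 mm⁴.

I_xx ≈ 1.67 × 10⁸ mm⁴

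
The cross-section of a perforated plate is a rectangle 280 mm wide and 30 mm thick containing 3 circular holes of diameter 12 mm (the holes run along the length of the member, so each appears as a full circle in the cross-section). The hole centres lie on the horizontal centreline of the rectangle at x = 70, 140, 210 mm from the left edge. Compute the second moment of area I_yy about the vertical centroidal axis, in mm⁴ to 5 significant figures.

I_yy ≈ 5.3769 × 10⁷ mm⁴

Decompose the section into non-overlapping parts with the origin at the bottom-left of its bounding rectangle.
Plate: 280 × 30, A = 8 400 mm², x = 140 mm, Ī = 54 880 000 mm⁴.
Hole 1 (subtracted): ⌀12, A = 113.0973 mm², x = 70 mm, Ī = 1017.876 mm⁴.
Hole 2 (subtracted): ⌀12, A = 113.0973 mm², x = 140 mm, Ī = 1017.876 mm⁴.
Hole 3 (subtracted): ⌀12, A = 113.0973 mm², x = 210 mm, Ī = 1017.876 mm⁴.
By symmetry the centroid is at mid-width, x̄ = 140 mm.
Transfer each piece to the vertical centroidal axis using Ī + A·d² with d = x − 140:
  plate: d = 0 mm → contributes +54 880 000 mm⁴
  hole 1: d = -70 mm → contributes −555194.8 mm⁴
  hole 2: d = 0 mm → contributes −1017.876 mm⁴
  hole 3: d = 70 mm → contributes −555194.8 mm⁴
Total I = 53 768 592 mm⁴.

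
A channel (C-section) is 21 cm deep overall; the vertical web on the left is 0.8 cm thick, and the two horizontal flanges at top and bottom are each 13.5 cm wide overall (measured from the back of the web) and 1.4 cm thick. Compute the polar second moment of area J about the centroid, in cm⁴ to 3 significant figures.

Split into non-overlapping primitives; take the origin at the lower-left of the bounding box.
Web: 0.8 × 21, A = 16.8 cm², y = 10.5 cm, Ī = 617.4 cm⁴.
Top flange (beyond web): 12.7 × 1.4, A = 17.78 cm², y = 20.3 cm, Ī = 2.9041 cm⁴.
Bottom flange (beyond web): 12.7 × 1.4, A = 17.78 cm², y = 0.7 cm, Ī = 2.9041 cm⁴.
By symmetry the centroid is at mid-height, ȳ = 10.5 cm.
Transfer each piece to the centroidal x-axis using Ī + A·d² with d = y − 10.5:
  web: d = 0 cm → contributes +617.4 cm⁴
  top flange (beyond web): d = 9.8 cm → contributes +1710.5 cm⁴
  bottom flange (beyond web): d = -9.8 cm → contributes +1710.5 cm⁴
Total I = 4038.4 cm⁴.
For the y-axis: x̄ = 4.9842 cm.
Repeating about the centroidal y-axis gives I_y = 998.7 cm⁴.
Polar second moment: J = I_x + I_y = 5037.1 cm⁴.

J ≈ 5040 cm⁴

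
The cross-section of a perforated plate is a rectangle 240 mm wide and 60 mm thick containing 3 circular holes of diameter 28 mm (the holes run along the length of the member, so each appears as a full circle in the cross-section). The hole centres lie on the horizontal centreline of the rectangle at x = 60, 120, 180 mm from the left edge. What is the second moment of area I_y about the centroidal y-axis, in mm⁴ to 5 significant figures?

Decompose the section into non-overlapping parts with the origin at the bottom-left of its bounding rectangle.
Plate: 240 × 60, A = 14 400 mm², x = 120 mm, Ī = 69 120 000 mm⁴.
Hole 1 (subtracted): ⌀28, A = 615.7522 mm², x = 60 mm, Ī = 30171.86 mm⁴.
Hole 2 (subtracted): ⌀28, A = 615.7522 mm², x = 120 mm, Ī = 30171.86 mm⁴.
Hole 3 (subtracted): ⌀28, A = 615.7522 mm², x = 180 mm, Ī = 30171.86 mm⁴.
By symmetry the centroid is at mid-width, x̄ = 120 mm.
Transfer each piece to the centroidal y-axis using Ī + A·d² with d = x − 120:
  plate: d = 0 mm → contributes +69 120 000 mm⁴
  hole 1: d = -60 mm → contributes −2 246 880 mm⁴
  hole 2: d = 0 mm → contributes −30171.86 mm⁴
  hole 3: d = 60 mm → contributes −2 246 880 mm⁴
Total I = 64 596 069 mm⁴.

I_y ≈ 6.4596 × 10⁷ mm⁴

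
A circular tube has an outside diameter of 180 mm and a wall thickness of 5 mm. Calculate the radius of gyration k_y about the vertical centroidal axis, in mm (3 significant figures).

Decompose the section into non-overlapping parts with the origin at the bottom-left of its bounding rectangle.
Outer circle: ⌀180, A = 25 447 mm², x = 90 mm, Ī = 51 529 974 mm⁴.
Bore (subtracted): ⌀170, A = 22 698 mm², x = 90 mm, Ī = 40 998 275 mm⁴.
By symmetry the centroid is at mid-width, x̄ = 90 mm.
All pieces are centred on the vertical centroidal axis, so I = ΣĪ (holes subtracted) = 10 531 698 mm⁴.
Radius of gyration: k = √(I/A) = √(10 531 698 / 2748.9) = 61.897 mm.

k_y ≈ 61.9 mm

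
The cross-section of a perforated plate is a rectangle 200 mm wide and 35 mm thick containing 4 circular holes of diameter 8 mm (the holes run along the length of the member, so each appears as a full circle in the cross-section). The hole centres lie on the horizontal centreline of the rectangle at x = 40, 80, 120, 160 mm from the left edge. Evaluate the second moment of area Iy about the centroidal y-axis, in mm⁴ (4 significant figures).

Split into non-overlapping primitives; take the origin at the lower-left of the bounding box.
Plate: 200 × 35, A = 7 000 mm², x = 100 mm, Ī = 23 333 333 mm⁴.
Hole 1 (subtracted): ⌀8, A = 50.2655 mm², x = 40 mm, Ī = 201.062 mm⁴.
Hole 2 (subtracted): ⌀8, A = 50.2655 mm², x = 80 mm, Ī = 201.062 mm⁴.
Hole 3 (subtracted): ⌀8, A = 50.2655 mm², x = 120 mm, Ī = 201.062 mm⁴.
Hole 4 (subtracted): ⌀8, A = 50.2655 mm², x = 160 mm, Ī = 201.062 mm⁴.
By symmetry the centroid is at mid-width, x̄ = 100 mm.
Transfer each piece to the centroidal y-axis using Ī + A·d² with d = x − 100:
  plate: d = 0 mm → contributes +23 333 333 mm⁴
  hole 1: d = -60 mm → contributes −181 157 mm⁴
  hole 2: d = -20 mm → contributes −20307.3 mm⁴
  hole 3: d = 20 mm → contributes −20307.3 mm⁴
  hole 4: d = 60 mm → contributes −181 157 mm⁴
Total I = 22 930 405 mm⁴.

Iy ≈ 2.293 × 10⁷ mm⁴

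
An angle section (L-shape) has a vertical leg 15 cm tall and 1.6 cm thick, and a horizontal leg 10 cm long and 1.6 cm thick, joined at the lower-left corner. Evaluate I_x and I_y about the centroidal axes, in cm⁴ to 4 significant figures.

I_x ≈ 839.6 cm⁴, I_y ≈ 299.5 cm⁴

Treat the section as a set of non-overlapping primitives; coordinates are from the bounding-box lower-left.
Vertical leg: 1.6 × 15, A = 24 cm², y = 7.5 cm, Ī = 450 cm⁴.
Horizontal leg (remainder): 8.4 × 1.6, A = 13.44 cm², y = 0.8 cm, Ī = 2.8672 cm⁴.
Centroid: ȳ = ΣA·y / ΣA = 5.09487 cm.
Transfer each piece to the centroidal x-axis using Ī + A·d² with d = y − 5.09487:
  vertical leg: d = 2.40513 cm → contributes +588.831 cm⁴
  horizontal leg (remainder): d = -4.29487 cm → contributes +250.78 cm⁴
Total I = 839.612 cm⁴.
For the y-axis: x̄ = 2.59487 cm.
Repeating about the centroidal y-axis gives I_y = 299.532 cm⁴.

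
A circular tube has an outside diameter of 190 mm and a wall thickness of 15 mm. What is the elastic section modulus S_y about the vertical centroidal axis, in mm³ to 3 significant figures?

S_y ≈ 3.35 × 10⁵ mm³

Treat the section as a set of non-overlapping primitives; coordinates are from the bounding-box lower-left.
Outer circle: ⌀190, A = 28 353 mm², x = 95 mm, Ī = 63 971 171 mm⁴.
Bore (subtracted): ⌀160, A = 20 106 mm², x = 95 mm, Ī = 32 169 909 mm⁴.
By symmetry the centroid is at mid-width, x̄ = 95 mm.
All pieces are centred on the vertical centroidal axis, so I = ΣĪ (holes subtracted) = 31 801 263 mm⁴.
Extreme fibre distance c = 95 mm; S = I/c = 334 750 mm³.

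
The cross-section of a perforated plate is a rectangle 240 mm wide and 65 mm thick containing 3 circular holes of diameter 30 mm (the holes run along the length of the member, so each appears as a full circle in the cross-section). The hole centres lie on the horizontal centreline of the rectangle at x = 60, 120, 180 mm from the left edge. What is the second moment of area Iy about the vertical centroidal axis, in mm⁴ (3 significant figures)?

Split into non-overlapping primitives; take the origin at the lower-left of the bounding box.
Plate: 240 × 65, A = 15 600 mm², x = 120 mm, Ī = 74 880 000 mm⁴.
Hole 1 (subtracted): ⌀30, A = 706.86 mm², x = 60 mm, Ī = 39 761 mm⁴.
Hole 2 (subtracted): ⌀30, A = 706.86 mm², x = 120 mm, Ī = 39 761 mm⁴.
Hole 3 (subtracted): ⌀30, A = 706.86 mm², x = 180 mm, Ī = 39 761 mm⁴.
By symmetry the centroid is at mid-width, x̄ = 120 mm.
Transfer each piece to the vertical centroidal axis using Ī + A·d² with d = x − 120:
  plate: d = 0 mm → contributes +74 880 000 mm⁴
  hole 1: d = -60 mm → contributes −2 584 451 mm⁴
  hole 2: d = 0 mm → contributes −39 761 mm⁴
  hole 3: d = 60 mm → contributes −2 584 451 mm⁴
Total I = 69 671 338 mm⁴.

Iy ≈ 6.97 × 10⁷ mm⁴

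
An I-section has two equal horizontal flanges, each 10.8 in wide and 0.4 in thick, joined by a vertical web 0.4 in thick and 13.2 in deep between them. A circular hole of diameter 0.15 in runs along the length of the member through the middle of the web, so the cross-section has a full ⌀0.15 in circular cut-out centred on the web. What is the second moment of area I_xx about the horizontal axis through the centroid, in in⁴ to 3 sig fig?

Break the section into simple shapes (no overlaps), measuring from the bottom-left corner of the bounding box.
Bottom flange: 10.8 × 0.4, A = 4.32 in², y = 0.2 in, Ī = 0.0576 in⁴.
Web: 0.4 × 13.2, A = 5.28 in², y = 7 in, Ī = 76.666 in⁴.
Top flange: 10.8 × 0.4, A = 4.32 in², y = 13.8 in, Ī = 0.0576 in⁴.
Hole (subtracted): ⌀0.15, A = 0.017671 in², y = 7 in, Ī = 0.00002485 in⁴.
By symmetry the centroid is at mid-height, ȳ = 7 in.
Transfer each piece to the horizontal axis through the centroid using Ī + A·d² with d = y − 7:
  bottom flange: d = -6.8 in → contributes +199.81 in⁴
  web: d = 0 in → contributes +76.666 in⁴
  top flange: d = 6.8 in → contributes +199.81 in⁴
  hole: d = 0 in → contributes −0.00002485 in⁴
Total I = 476.29 in⁴.

I_xx ≈ 476 in⁴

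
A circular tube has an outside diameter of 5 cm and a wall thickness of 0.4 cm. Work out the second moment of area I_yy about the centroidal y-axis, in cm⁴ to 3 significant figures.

I_yy ≈ 15.4 cm⁴

Treat the section as a set of non-overlapping primitives; coordinates are from the bounding-box lower-left.
Outer circle: ⌀5, A = 19.635 cm², x = 2.5 cm, Ī = 30.68 cm⁴.
Bore (subtracted): ⌀4.2, A = 13.854 cm², x = 2.5 cm, Ī = 15.275 cm⁴.
By symmetry the centroid is at mid-width, x̄ = 2.5 cm.
All pieces are centred on the centroidal y-axis, so I = ΣĪ (holes subtracted) = 15.405 cm⁴.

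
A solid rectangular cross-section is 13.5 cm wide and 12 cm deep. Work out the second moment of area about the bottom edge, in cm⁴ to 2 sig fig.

I_base ≈ 7800 cm⁴

The section: 13.5 × 12, A = 162 cm², y = 6 cm, Ī = 1 944 cm⁴.
Transfer it to the bottom edge using Ī + A·d² with d = y − 0:
  the section: d = 6 cm → contributes +7 776 cm⁴
Total I = 7 776 cm⁴.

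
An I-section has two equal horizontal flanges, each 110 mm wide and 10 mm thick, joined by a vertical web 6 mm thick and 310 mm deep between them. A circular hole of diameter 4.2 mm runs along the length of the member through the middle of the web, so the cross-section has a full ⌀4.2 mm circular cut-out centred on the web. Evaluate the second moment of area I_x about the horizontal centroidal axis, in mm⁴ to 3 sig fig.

Split into non-overlapping primitives; take the origin at the lower-left of the bounding box.
Bottom flange: 110 × 10, A = 1 100 mm², y = 5 mm, Ī = 9166.7 mm⁴.
Web: 6 × 310, A = 1 860 mm², y = 165 mm, Ī = 14 895 500 mm⁴.
Top flange: 110 × 10, A = 1 100 mm², y = 325 mm, Ī = 9166.7 mm⁴.
Hole (subtracted): ⌀4.2, A = 13.854 mm², y = 165 mm, Ī = 15.275 mm⁴.
By symmetry the centroid is at mid-height, ȳ = 165 mm.
Transfer each piece to the horizontal centroidal axis using Ī + A·d² with d = y − 165:
  bottom flange: d = -160 mm → contributes +28 169 167 mm⁴
  web: d = 0 mm → contributes +14 895 500 mm⁴
  top flange: d = 160 mm → contributes +28 169 167 mm⁴
  hole: d = 0 mm → contributes −15.275 mm⁴
Total I = 71 233 818 mm⁴.

I_x ≈ 7.12 × 10⁷ mm⁴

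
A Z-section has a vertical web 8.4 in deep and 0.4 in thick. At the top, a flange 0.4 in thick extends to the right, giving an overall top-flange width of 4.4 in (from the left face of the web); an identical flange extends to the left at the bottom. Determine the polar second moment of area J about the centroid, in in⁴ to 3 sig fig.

Treat the section as a set of non-overlapping primitives; coordinates are from the bounding-box lower-left.
Web: 0.4 × 8.4, A = 3.36 in², y = 4.2 in, Ī = 19.757 in⁴.
Top flange (beyond web): 4 × 0.4, A = 1.6 in², y = 8.2 in, Ī = 0.021333 in⁴.
Bottom flange (beyond web): 4 × 0.4, A = 1.6 in², y = 0.2 in, Ī = 0.021333 in⁴.
Centroid: ȳ = ΣA·y / ΣA = 4.2 in.
Transfer each piece to the centroidal x-axis using Ī + A·d² with d = y − 4.2:
  web: d = 0 in → contributes +19.757 in⁴
  top flange (beyond web): d = 4 in → contributes +25.621 in⁴
  bottom flange (beyond web): d = -4 in → contributes +25.621 in⁴
Total I = 70.999 in⁴.
For the y-axis: x̄ = 4.2 in.
Repeating about the centroidal y-axis gives I_y = 19.799 in⁴.
Polar second moment: J = I_x + I_y = 90.799 in⁴.

J ≈ 90.8 in⁴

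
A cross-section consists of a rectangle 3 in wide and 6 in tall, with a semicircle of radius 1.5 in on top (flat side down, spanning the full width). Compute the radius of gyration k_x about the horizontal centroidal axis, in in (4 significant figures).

Break the section into simple shapes (no overlaps), measuring from the bottom-left corner of the bounding box.
Rectangular body: 3 × 6, A = 18 in², y = 3 in, Ī = 54 in⁴.
Semicircular cap: semicircle r = 1.5, A = 3.53429 in², y = 6.63662 in, Ī = 0.555645 in⁴.
Centroid: ȳ = ΣA·y / ΣA = 3.59686 in.
Transfer each piece to the horizontal centroidal axis using Ī + A·d² with d = y − 3.59686:
  rectangular body: d = -0.596856 in → contributes +60.4123 in⁴
  semicircular cap: d = 3.03976 in → contributes +33.2131 in⁴
Total I = 93.6253 in⁴.
Radius of gyration: k = √(I/A) = √(93.6253 / 21.5343) = 2.08512 in.

k_x ≈ 2.085 in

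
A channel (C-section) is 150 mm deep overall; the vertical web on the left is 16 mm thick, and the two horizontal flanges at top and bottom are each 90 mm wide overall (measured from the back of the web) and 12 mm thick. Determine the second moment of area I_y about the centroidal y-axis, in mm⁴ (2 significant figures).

Treat the section as a set of non-overlapping primitives; coordinates are from the bounding-box lower-left.
Web: 16 × 150, A = 2 400 mm², x = 8 mm, Ī = 51 200 mm⁴.
Top flange (beyond web): 74 × 12, A = 888 mm², x = 53 mm, Ī = 405 224 mm⁴.
Bottom flange (beyond web): 74 × 12, A = 888 mm², x = 53 mm, Ī = 405 224 mm⁴.
Centroid: x̄ = ΣA·x / ΣA = 27.14 mm.
Transfer each piece to the centroidal y-axis using Ī + A·d² with d = x − 27.14:
  web: d = -19.14 mm → contributes +930 225 mm⁴
  top flange (beyond web): d = 25.86 mm → contributes +999 160 mm⁴
  bottom flange (beyond web): d = 25.86 mm → contributes +999 160 mm⁴
Total I = 2 928 545 mm⁴.

I_y ≈ 2.9 × 10⁶ mm⁴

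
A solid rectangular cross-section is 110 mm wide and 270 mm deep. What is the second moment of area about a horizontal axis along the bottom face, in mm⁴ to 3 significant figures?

I_base ≈ 7.22 × 10⁸ mm⁴

The section: 110 × 270, A = 29 700 mm², y = 135 mm, Ī = 180 427 500 mm⁴.
Transfer it to the base of the section using Ī + A·d² with d = y − 0:
  the section: d = 135 mm → contributes +721 710 000 mm⁴
Total I = 721 710 000 mm⁴.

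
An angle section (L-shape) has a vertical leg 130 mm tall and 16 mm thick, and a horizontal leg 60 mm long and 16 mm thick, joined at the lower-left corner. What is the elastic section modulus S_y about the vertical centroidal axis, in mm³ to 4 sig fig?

S_y ≈ 1.421 × 10⁴ mm³

Break the section into simple shapes (no overlaps), measuring from the bottom-left corner of the bounding box.
Vertical leg: 16 × 130, A = 2 080 mm², x = 8 mm, Ī = 44373.3 mm⁴.
Horizontal leg (remainder): 44 × 16, A = 704 mm², x = 38 mm, Ī = 113 579 mm⁴.
Centroid: x̄ = ΣA·x / ΣA = 15.5862 mm.
Transfer each piece to the vertical centroidal axis using Ī + A·d² with d = x − 15.5862:
  vertical leg: d = -7.58621 mm → contributes +164 078 mm⁴
  horizontal leg (remainder): d = 22.4138 mm → contributes +467 253 mm⁴
Total I = 631 331 mm⁴.
Extreme fibre distance c = 44.4138 mm; S = I/c = 14214.8 mm³.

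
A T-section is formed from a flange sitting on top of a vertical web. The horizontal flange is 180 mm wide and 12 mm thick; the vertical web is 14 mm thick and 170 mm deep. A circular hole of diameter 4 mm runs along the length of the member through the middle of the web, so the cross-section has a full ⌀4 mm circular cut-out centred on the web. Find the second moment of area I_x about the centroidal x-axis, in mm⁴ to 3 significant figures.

Break the section into simple shapes (no overlaps), measuring from the bottom-left corner of the bounding box.
Flange: 180 × 12, A = 2 160 mm², y = 176 mm, Ī = 25 920 mm⁴.
Web: 14 × 170, A = 2 380 mm², y = 85 mm, Ī = 5 731 833 mm⁴.
Hole (subtracted): ⌀4, A = 12.566 mm², y = 85 mm, Ī = 12.566 mm⁴.
Centroid: ȳ = ΣA·y / ΣA = 128.42 mm.
Transfer each piece to the centroidal x-axis using Ī + A·d² with d = y − 128.42:
  flange: d = 47.585 mm → contributes +4 916 811 mm⁴
  web: d = -43.415 mm → contributes +10 217 872 mm⁴
  hole: d = -43.415 mm → contributes −23 699 mm⁴
Total I = 15 110 985 mm⁴.

I_x ≈ 1.51 × 10⁷ mm⁴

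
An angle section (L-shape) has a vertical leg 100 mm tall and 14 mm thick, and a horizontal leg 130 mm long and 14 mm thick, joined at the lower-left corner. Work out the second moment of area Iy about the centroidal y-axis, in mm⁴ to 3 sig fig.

Iy ≈ 5.02 × 10⁶ mm⁴

Decompose the section into non-overlapping parts with the origin at the bottom-left of its bounding rectangle.
Vertical leg: 14 × 100, A = 1 400 mm², x = 7 mm, Ī = 22 867 mm⁴.
Horizontal leg (remainder): 116 × 14, A = 1 624 mm², x = 72 mm, Ī = 1 821 045 mm⁴.
Centroid: x̄ = ΣA·x / ΣA = 41.907 mm.
Transfer each piece to the centroidal y-axis using Ī + A·d² with d = x − 41.907:
  vertical leg: d = -34.907 mm → contributes +1 728 805 mm⁴
  horizontal leg (remainder): d = 30.093 mm → contributes +3 291 681 mm⁴
Total I = 5 020 486 mm⁴.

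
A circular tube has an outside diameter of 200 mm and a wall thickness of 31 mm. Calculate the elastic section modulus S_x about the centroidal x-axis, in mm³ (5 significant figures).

Break the section into simple shapes (no overlaps), measuring from the bottom-left corner of the bounding box.
Outer circle: ⌀200, A = 31415.93 mm², y = 100 mm, Ī = 78 539 816 mm⁴.
Bore (subtracted): ⌀138, A = 14957.12 mm², y = 100 mm, Ī = 17 802 715 mm⁴.
By symmetry the centroid is at mid-height, ȳ = 100 mm.
All pieces are centred on the centroidal x-axis, so I = ΣĪ (holes subtracted) = 60 737 101 mm⁴.
Extreme fibre distance c = 100 mm; S = I/c = 607 371 mm³.

S_x ≈ 6.0737 × 10⁵ mm³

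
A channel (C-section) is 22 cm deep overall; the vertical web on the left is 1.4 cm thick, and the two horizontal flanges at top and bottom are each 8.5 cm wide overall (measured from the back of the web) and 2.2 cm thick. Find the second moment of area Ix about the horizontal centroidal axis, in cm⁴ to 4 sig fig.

Break the section into simple shapes (no overlaps), measuring from the bottom-left corner of the bounding box.
Web: 1.4 × 22, A = 30.8 cm², y = 11 cm, Ī = 1242.27 cm⁴.
Top flange (beyond web): 7.1 × 2.2, A = 15.62 cm², y = 20.9 cm, Ī = 6.30007 cm⁴.
Bottom flange (beyond web): 7.1 × 2.2, A = 15.62 cm², y = 1.1 cm, Ī = 6.30007 cm⁴.
By symmetry the centroid is at mid-height, ȳ = 11 cm.
Transfer each piece to the horizontal centroidal axis using Ī + A·d² with d = y − 11:
  web: d = 0 cm → contributes +1242.27 cm⁴
  top flange (beyond web): d = 9.9 cm → contributes +1537.22 cm⁴
  bottom flange (beyond web): d = -9.9 cm → contributes +1537.22 cm⁴
Total I = 4316.7 cm⁴.

Ix ≈ 4317 cm⁴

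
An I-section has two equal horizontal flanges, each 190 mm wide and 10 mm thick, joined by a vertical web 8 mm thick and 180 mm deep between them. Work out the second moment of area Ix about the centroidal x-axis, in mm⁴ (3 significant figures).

Ix ≈ 3.82 × 10⁷ mm⁴

Decompose the section into non-overlapping parts with the origin at the bottom-left of its bounding rectangle.
Bottom flange: 190 × 10, A = 1 900 mm², y = 5 mm, Ī = 15 833 mm⁴.
Web: 8 × 180, A = 1 440 mm², y = 100 mm, Ī = 3 888 000 mm⁴.
Top flange: 190 × 10, A = 1 900 mm², y = 195 mm, Ī = 15 833 mm⁴.
By symmetry the centroid is at mid-height, ȳ = 100 mm.
Transfer each piece to the centroidal x-axis using Ī + A·d² with d = y − 100:
  bottom flange: d = -95 mm → contributes +17 163 333 mm⁴
  web: d = 0 mm → contributes +3 888 000 mm⁴
  top flange: d = 95 mm → contributes +17 163 333 mm⁴
Total I = 38 214 667 mm⁴.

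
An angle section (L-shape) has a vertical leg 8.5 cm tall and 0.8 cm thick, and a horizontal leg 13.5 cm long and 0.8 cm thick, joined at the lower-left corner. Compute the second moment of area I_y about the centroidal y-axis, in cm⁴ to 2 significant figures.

Break the section into simple shapes (no overlaps), measuring from the bottom-left corner of the bounding box.
Vertical leg: 0.8 × 8.5, A = 6.8 cm², x = 0.4 cm, Ī = 0.3627 cm⁴.
Horizontal leg (remainder): 12.7 × 0.8, A = 10.16 cm², x = 7.15 cm, Ī = 136.6 cm⁴.
Centroid: x̄ = ΣA·x / ΣA = 4.444 cm.
Transfer each piece to the centroidal y-axis using Ī + A·d² with d = x − 4.444:
  vertical leg: d = -4.044 cm → contributes +111.5 cm⁴
  horizontal leg (remainder): d = 2.706 cm → contributes +211 cm⁴
Total I = 322.5 cm⁴.

I_y ≈ 320 cm⁴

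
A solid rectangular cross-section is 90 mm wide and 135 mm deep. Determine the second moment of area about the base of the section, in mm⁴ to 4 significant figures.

The section: 90 × 135, A = 12 150 mm², y = 67.5 mm, Ī = 18 452 813 mm⁴.
Transfer it to the base of the section using Ī + A·d² with d = y − 0:
  the section: d = 67.5 mm → contributes +73 811 250 mm⁴
Total I = 73 811 250 mm⁴.

I_base ≈ 7.381 × 10⁷ mm⁴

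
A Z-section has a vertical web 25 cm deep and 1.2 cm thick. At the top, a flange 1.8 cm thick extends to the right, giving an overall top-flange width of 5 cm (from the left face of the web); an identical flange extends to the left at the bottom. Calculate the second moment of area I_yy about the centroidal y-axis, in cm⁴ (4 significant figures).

Treat the section as a set of non-overlapping primitives; coordinates are from the bounding-box lower-left.
Web: 1.2 × 25, A = 30 cm², x = 4.4 cm, Ī = 3.6 cm⁴.
Top flange (beyond web): 3.8 × 1.8, A = 6.84 cm², x = 6.9 cm, Ī = 8.2308 cm⁴.
Bottom flange (beyond web): 3.8 × 1.8, A = 6.84 cm², x = 1.9 cm, Ī = 8.2308 cm⁴.
Centroid: x̄ = ΣA·x / ΣA = 4.4 cm.
Transfer each piece to the centroidal y-axis using Ī + A·d² with d = x − 4.4:
  web: d = 0 cm → contributes +3.6 cm⁴
  top flange (beyond web): d = 2.5 cm → contributes +50.9808 cm⁴
  bottom flange (beyond web): d = -2.5 cm → contributes +50.9808 cm⁴
Total I = 105.562 cm⁴.

I_yy ≈ 105.6 cm⁴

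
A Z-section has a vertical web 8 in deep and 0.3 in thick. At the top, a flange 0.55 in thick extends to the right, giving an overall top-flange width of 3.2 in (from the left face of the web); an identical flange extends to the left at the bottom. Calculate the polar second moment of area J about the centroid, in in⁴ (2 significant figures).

Split into non-overlapping primitives; take the origin at the lower-left of the bounding box.
Web: 0.3 × 8, A = 2.4 in², y = 4 in, Ī = 12.8 in⁴.
Top flange (beyond web): 2.9 × 0.55, A = 1.595 in², y = 7.725 in, Ī = 0.04021 in⁴.
Bottom flange (beyond web): 2.9 × 0.55, A = 1.595 in², y = 0.275 in, Ī = 0.04021 in⁴.
Centroid: ȳ = ΣA·y / ΣA = 4 in.
Transfer each piece to the centroidal x-axis using Ī + A·d² with d = y − 4:
  web: d = 0 in → contributes +12.8 in⁴
  top flange (beyond web): d = 3.725 in → contributes +22.17 in⁴
  bottom flange (beyond web): d = -3.725 in → contributes +22.17 in⁴
Total I = 57.14 in⁴.
For the y-axis: x̄ = 3.05 in.
Repeating about the centroidal y-axis gives I_y = 10.42 in⁴.
Polar second moment: J = I_x + I_y = 67.56 in⁴.

J ≈ 68 in⁴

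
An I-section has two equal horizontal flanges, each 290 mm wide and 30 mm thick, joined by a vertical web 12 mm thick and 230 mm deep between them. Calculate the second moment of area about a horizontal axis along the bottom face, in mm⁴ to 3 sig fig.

I_base ≈ 7.31 × 10⁸ mm⁴

Treat the section as a set of non-overlapping primitives; coordinates are from the bounding-box lower-left.
Bottom flange: 290 × 30, A = 8 700 mm², y = 15 mm, Ī = 652 500 mm⁴.
Web: 12 × 230, A = 2 760 mm², y = 145 mm, Ī = 12 167 000 mm⁴.
Top flange: 290 × 30, A = 8 700 mm², y = 275 mm, Ī = 652 500 mm⁴.
Transfer each piece to a horizontal axis along the bottom face using Ī + A·d² with d = y − 0:
  bottom flange: d = 15 mm → contributes +2 610 000 mm⁴
  web: d = 145 mm → contributes +70 196 000 mm⁴
  top flange: d = 275 mm → contributes +658 590 000 mm⁴
Total I = 731 396 000 mm⁴.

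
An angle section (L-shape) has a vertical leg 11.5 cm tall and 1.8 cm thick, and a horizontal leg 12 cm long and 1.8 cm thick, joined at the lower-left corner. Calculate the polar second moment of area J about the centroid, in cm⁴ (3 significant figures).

Split into non-overlapping primitives; take the origin at the lower-left of the bounding box.
Vertical leg: 1.8 × 11.5, A = 20.7 cm², y = 5.75 cm, Ī = 228.13 cm⁴.
Horizontal leg (remainder): 10.2 × 1.8, A = 18.36 cm², y = 0.9 cm, Ī = 4.9572 cm⁴.
Centroid: ȳ = ΣA·y / ΣA = 3.4703 cm.
Transfer each piece to the centroidal x-axis using Ī + A·d² with d = y − 3.4703:
  vertical leg: d = 2.2797 cm → contributes +335.71 cm⁴
  horizontal leg (remainder): d = -2.5703 cm → contributes +126.25 cm⁴
Total I = 461.96 cm⁴.
For the y-axis: x̄ = 3.7203 cm.
Repeating about the centroidal y-axis gives I_y = 515.05 cm⁴.
Polar second moment: J = I_x + I_y = 977.01 cm⁴.

J ≈ 977 cm⁴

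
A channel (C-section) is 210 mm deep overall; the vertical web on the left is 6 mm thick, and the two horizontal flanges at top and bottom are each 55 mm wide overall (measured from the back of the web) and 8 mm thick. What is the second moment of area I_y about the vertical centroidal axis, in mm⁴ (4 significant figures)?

I_y ≈ 5.261 × 10⁵ mm⁴

Break the section into simple shapes (no overlaps), measuring from the bottom-left corner of the bounding box.
Web: 6 × 210, A = 1 260 mm², x = 3 mm, Ī = 3 780 mm⁴.
Top flange (beyond web): 49 × 8, A = 392 mm², x = 30.5 mm, Ī = 78432.7 mm⁴.
Bottom flange (beyond web): 49 × 8, A = 392 mm², x = 30.5 mm, Ī = 78432.7 mm⁴.
Centroid: x̄ = ΣA·x / ΣA = 13.5479 mm.
Transfer each piece to the vertical centroidal axis using Ī + A·d² with d = x − 13.5479:
  web: d = -10.5479 mm → contributes +143 967 mm⁴
  top flange (beyond web): d = 16.9521 mm → contributes +191 083 mm⁴
  bottom flange (beyond web): d = 16.9521 mm → contributes +191 083 mm⁴
Total I = 526 132 mm⁴.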